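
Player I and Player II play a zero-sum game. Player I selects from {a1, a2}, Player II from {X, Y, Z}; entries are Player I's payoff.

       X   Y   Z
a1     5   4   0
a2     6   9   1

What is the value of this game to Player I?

1

Row minima: a1 → 0, a2 → 1; maximin = 1.
Column maxima: X → 6, Y → 9, Z → 1; minimax = 1.
Since maximin = minimax = 1, there is a saddle point and the value is 1.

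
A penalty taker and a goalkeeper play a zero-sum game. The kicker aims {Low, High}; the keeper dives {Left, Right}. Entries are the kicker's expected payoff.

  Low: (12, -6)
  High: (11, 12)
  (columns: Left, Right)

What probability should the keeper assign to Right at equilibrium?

Row minima: Low → -6, High → 11; maximin = 11.
Column maxima: Left → 12, Right → 12; minimax = 12.
11 ≠ 12, so there is no saddle point; optimal play is mixed.
Let the kicker play Low with probability p. Expected payoff against Left: 12p + 11(1−p) = p + 11; against Right: (-6)p + 12(1−p) = −18p + 12.
Setting these equal: p + 11 = −18p + 12 ⇒ 19p = 1 ⇒ p = 1/19, and the value is (1)·(1/19) + 11 = 210/19.
For the keeper: with q = P(Left), equating Low's and High's payoffs gives 18q − 6 = −q + 12 ⇒ q = 18/19.

1/19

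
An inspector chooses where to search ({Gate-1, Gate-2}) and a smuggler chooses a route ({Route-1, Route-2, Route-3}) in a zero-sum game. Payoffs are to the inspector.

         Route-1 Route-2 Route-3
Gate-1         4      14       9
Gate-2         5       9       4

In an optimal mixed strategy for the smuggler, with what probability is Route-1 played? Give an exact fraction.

Row minima: Gate-1 → 4, Gate-2 → 4; maximin = 4.
Column maxima: Route-1 → 5, Route-2 → 14, Route-3 → 9; minimax = 5.
4 ≠ 5, so there is no saddle point; optimal play is mixed.
Route-2 is strictly dominated by Route-1 (it gives the inspector strictly more in every row), so the smuggler never plays it.
On the remaining 2×2 (Gate-1, Gate-2 vs Route-1, Route-3):
Let the inspector play Gate-1 with probability p. Expected payoff against Route-1: 4p + 5(1−p) = −p + 5; against Route-3: 9p + 4(1−p) = 5p + 4.
Setting these equal: −p + 5 = 5p + 4 ⇒ −6p = -1 ⇒ p = 1/6, and the value is (-1)·(1/6) + 5 = 29/6.
For the smuggler: with q = P(Route-1), equating Gate-1's and Gate-2's payoffs gives −5q + 9 = q + 4 ⇒ q = 5/6.

5/6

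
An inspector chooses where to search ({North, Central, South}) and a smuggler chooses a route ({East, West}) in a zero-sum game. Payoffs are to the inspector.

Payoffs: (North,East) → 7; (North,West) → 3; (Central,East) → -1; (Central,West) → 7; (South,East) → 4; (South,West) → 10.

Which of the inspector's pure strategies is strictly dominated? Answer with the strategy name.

Central

South gives a strictly higher payoff than Central against every column: 4 > -1, 10 > 7.
So Central is strictly dominated and the inspector never plays it.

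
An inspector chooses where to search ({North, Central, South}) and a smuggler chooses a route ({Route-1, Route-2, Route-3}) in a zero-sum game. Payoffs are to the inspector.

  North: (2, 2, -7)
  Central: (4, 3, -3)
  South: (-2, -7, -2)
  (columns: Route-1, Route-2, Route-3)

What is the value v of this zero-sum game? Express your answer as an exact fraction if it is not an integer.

-27/11

Row minima: North → -7, Central → -3, South → -7; maximin = -3.
Column maxima: Route-1 → 4, Route-2 → 3, Route-3 → -2; minimax = -2.
-3 ≠ -2, so there is no saddle point; optimal play is mixed.
North is strictly dominated by Central, so the inspector never plays it.
With North eliminated, Route-1 is strictly dominated by Route-2 (it gives the inspector strictly more in every remaining row), so the smuggler never plays it.
On the remaining 2×2 (Central, South vs Route-2, Route-3):
Let the inspector play Central with probability p. Expected payoff against Route-2: 3p + (-7)(1−p) = 10p − 7; against Route-3: (-3)p + (-2)(1−p) = −p − 2.
Setting these equal: 10p − 7 = −p − 2 ⇒ 11p = 5 ⇒ p = 5/11, and the value is (10)·(5/11) − 7 = -27/11.
For the smuggler: with q = P(Route-2), equating Central's and South's payoffs gives 6q − 3 = −5q − 2 ⇒ q = 1/11.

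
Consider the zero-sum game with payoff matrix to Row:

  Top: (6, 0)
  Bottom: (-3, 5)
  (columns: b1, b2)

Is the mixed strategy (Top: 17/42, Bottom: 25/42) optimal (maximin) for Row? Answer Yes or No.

Against b1 this mix gives (17/42)·6 + (25/42)·(-3) = 9/14.
Against b2 this mix gives (17/42)·0 + (25/42)·5 = 125/42.
Column will play b1, holding Row to 9/14. Shifting weight toward the row that does better against b1 would raise this floor (the equalizing mix achieves 15/7 against both b1 and b2), so the proposed strategy is not optimal.

No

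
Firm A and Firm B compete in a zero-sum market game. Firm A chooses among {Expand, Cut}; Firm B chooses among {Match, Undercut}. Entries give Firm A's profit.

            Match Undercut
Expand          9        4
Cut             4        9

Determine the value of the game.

13/2

Row minima: Expand → 4, Cut → 4; maximin = 4.
Column maxima: Match → 9, Undercut → 9; minimax = 9.
4 ≠ 9, so there is no saddle point; optimal play is mixed.
Let Firm A play Expand with probability p. Expected payoff against Match: 9p + 4(1−p) = 5p + 4; against Undercut: 4p + 9(1−p) = −5p + 9.
Setting these equal: 5p + 4 = −5p + 9 ⇒ 10p = 5 ⇒ p = 1/2, and the value is (5)·(1/2) + 4 = 13/2.
For Firm B: with q = P(Match), equating Expand's and Cut's payoffs gives 5q + 4 = −5q + 9 ⇒ q = 1/2.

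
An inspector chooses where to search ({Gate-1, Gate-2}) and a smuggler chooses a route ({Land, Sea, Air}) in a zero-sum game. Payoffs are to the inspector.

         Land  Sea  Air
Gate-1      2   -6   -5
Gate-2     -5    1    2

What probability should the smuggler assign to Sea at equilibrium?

1/2

Row minima: Gate-1 → -6, Gate-2 → -5; maximin = -5.
Column maxima: Land → 2, Sea → 1, Air → 2; minimax = 1.
-5 ≠ 1, so there is no saddle point; optimal play is mixed.
Air is strictly dominated by Sea (it gives the inspector strictly more in every row), so the smuggler never plays it.
On the remaining 2×2 (Gate-1, Gate-2 vs Land, Sea):
Let the inspector play Gate-1 with probability p. Expected payoff against Land: 2p + (-5)(1−p) = 7p − 5; against Sea: (-6)p + 1(1−p) = −7p + 1.
Setting these equal: 7p − 5 = −7p + 1 ⇒ 14p = 6 ⇒ p = 3/7, and the value is (7)·(3/7) − 5 = -2.
For the smuggler: with q = P(Land), equating Gate-1's and Gate-2's payoffs gives 8q − 6 = −6q + 1 ⇒ q = 1/2.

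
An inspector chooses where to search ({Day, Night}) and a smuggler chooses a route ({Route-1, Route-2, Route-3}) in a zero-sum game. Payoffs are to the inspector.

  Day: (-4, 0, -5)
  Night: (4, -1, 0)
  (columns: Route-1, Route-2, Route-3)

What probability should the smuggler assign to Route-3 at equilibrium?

1/6

Row minima: Day → -5, Night → -1; maximin = -1.
Column maxima: Route-1 → 4, Route-2 → 0, Route-3 → 0; minimax = 0.
-1 ≠ 0, so there is no saddle point; optimal play is mixed.
Route-1 is strictly dominated by Route-3 (it gives the inspector strictly more in every row), so the smuggler never plays it.
On the remaining 2×2 (Day, Night vs Route-2, Route-3):
Let the inspector play Day with probability p. Expected payoff against Route-2: 0p + (-1)(1−p) = p − 1; against Route-3: (-5)p + 0(1−p) = −5p.
Setting these equal: p − 1 = −5p ⇒ 6p = 1 ⇒ p = 1/6, and the value is (1)·(1/6) − 1 = -5/6.
For the smuggler: with q = P(Route-2), equating Day's and Night's payoffs gives 5q − 5 = −q ⇒ q = 5/6.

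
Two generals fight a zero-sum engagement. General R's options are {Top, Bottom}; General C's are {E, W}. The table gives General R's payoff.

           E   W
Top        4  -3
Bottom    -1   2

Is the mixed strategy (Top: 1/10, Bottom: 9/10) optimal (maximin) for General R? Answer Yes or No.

No

Against E this mix gives (1/10)·4 + (9/10)·(-1) = -1/2.
Against W this mix gives (1/10)·(-3) + (9/10)·2 = 3/2.
General C will play E, holding General R to -1/2. Shifting weight toward the row that does better against E would raise this floor (the equalizing mix achieves 1/2 against both E and W), so the proposed strategy is not optimal.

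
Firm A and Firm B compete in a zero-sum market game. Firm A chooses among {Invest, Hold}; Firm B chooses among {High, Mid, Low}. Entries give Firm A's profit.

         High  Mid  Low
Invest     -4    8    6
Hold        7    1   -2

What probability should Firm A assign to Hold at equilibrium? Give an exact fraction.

10/19

Row minima: Invest → -4, Hold → -2; maximin = -2.
Column maxima: High → 7, Mid → 8, Low → 6; minimax = 6.
-2 ≠ 6, so there is no saddle point; optimal play is mixed.
Mid is strictly dominated by Low (it gives Firm A strictly more in every row), so Firm B never plays it.
On the remaining 2×2 (Invest, Hold vs High, Low):
Let Firm A play Invest with probability p. Expected payoff against High: (-4)p + 7(1−p) = −11p + 7; against Low: 6p + (-2)(1−p) = 8p − 2.
Setting these equal: −11p + 7 = 8p − 2 ⇒ −19p = -9 ⇒ p = 9/19, and the value is (-11)·(9/19) + 7 = 34/19.
For Firm B: with q = P(High), equating Invest's and Hold's payoffs gives −10q + 6 = 9q − 2 ⇒ q = 8/19.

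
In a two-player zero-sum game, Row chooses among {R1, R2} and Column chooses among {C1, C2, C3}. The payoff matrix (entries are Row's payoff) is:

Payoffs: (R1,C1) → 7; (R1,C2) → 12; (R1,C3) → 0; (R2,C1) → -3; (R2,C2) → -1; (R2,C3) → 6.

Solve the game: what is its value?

21/8

Row minima: R1 → 0, R2 → -3; maximin = 0.
Column maxima: C1 → 7, C2 → 12, C3 → 6; minimax = 6.
0 ≠ 6, so there is no saddle point; optimal play is mixed.
C2 is strictly dominated by C1 (it gives Row strictly more in every row), so Column never plays it.
On the remaining 2×2 (R1, R2 vs C1, C3):
Let Row play R1 with probability p. Expected payoff against C1: 7p + (-3)(1−p) = 10p − 3; against C3: 0p + 6(1−p) = −6p + 6.
Setting these equal: 10p − 3 = −6p + 6 ⇒ 16p = 9 ⇒ p = 9/16, and the value is (10)·(9/16) − 3 = 21/8.
For Column: with q = P(C1), equating R1's and R2's payoffs gives 7q = −9q + 6 ⇒ q = 3/8.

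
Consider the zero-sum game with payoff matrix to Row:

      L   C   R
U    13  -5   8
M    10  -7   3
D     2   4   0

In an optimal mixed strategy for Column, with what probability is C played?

8/17

Row minima: U → -5, M → -7, D → 0; maximin = 0.
Column maxima: L → 13, C → 4, R → 8; minimax = 4.
0 ≠ 4, so there is no saddle point; optimal play is mixed.
M is strictly dominated by U, so Row never plays it.
L is strictly dominated by R (it gives Row strictly more in every row), so Column never plays it.
On the remaining 2×2 (U, D vs C, R):
Let Row play U with probability p. Expected payoff against C: (-5)p + 4(1−p) = −9p + 4; against R: 8p + 0(1−p) = 8p.
Setting these equal: −9p + 4 = 8p ⇒ −17p = -4 ⇒ p = 4/17, and the value is (-9)·(4/17) + 4 = 32/17.
For Column: with q = P(C), equating U's and D's payoffs gives −13q + 8 = 4q ⇒ q = 8/17.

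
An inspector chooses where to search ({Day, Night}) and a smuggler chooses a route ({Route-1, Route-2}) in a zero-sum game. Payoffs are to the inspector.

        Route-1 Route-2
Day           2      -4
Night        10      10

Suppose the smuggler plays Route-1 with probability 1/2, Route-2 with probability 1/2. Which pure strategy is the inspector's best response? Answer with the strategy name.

Expected payoff of Day: (1/2)·2 + (1/2)·(-4) = -1.
Expected payoff of Night: (1/2)·10 + (1/2)·10 = 10.
The largest is 10, so the inspector's best response is Night.

Night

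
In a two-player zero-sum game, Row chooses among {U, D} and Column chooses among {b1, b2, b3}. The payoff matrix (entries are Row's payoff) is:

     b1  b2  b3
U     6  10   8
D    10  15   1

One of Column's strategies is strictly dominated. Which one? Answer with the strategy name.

b2

b1 holds Row's payoff strictly below b2 in every row: 6 < 10, 10 < 15.
So b2 is strictly dominated for Column.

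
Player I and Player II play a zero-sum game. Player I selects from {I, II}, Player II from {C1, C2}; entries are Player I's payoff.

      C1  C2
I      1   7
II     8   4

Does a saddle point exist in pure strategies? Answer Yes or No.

Row minima: I → 1, II → 4; maximin = 4.
Column maxima: C1 → 8, C2 → 7; minimax = 7.
4 ≠ 7, so no pure-strategy equilibrium exists.

No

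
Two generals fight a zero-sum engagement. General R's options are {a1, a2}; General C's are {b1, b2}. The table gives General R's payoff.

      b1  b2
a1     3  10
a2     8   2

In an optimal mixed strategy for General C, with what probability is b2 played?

5/13

Row minima: a1 → 3, a2 → 2; maximin = 3.
Column maxima: b1 → 8, b2 → 10; minimax = 8.
3 ≠ 8, so there is no saddle point; optimal play is mixed.
Let General R play a1 with probability p. Expected payoff against b1: 3p + 8(1−p) = −5p + 8; against b2: 10p + 2(1−p) = 8p + 2.
Setting these equal: −5p + 8 = 8p + 2 ⇒ −13p = -6 ⇒ p = 6/13, and the value is (-5)·(6/13) + 8 = 74/13.
For General C: with q = P(b1), equating a1's and a2's payoffs gives −7q + 10 = 6q + 2 ⇒ q = 8/13.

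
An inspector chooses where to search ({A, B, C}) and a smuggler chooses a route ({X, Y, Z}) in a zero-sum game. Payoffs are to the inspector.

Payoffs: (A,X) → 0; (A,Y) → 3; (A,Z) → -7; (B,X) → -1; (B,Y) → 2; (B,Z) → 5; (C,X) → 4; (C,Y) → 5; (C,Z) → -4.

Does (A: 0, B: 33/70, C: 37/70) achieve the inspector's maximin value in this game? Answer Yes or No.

No

Against X this mix gives (33/70)·(-1) + (37/70)·4 = 23/14.
Against Y this mix gives (33/70)·2 + (37/70)·5 = 251/70.
Against Z this mix gives (33/70)·5 + (37/70)·(-4) = 17/70.
The smuggler will play Z, holding the inspector to 17/70. Shifting weight toward the row that does better against Z would raise this floor (the equalizing mix achieves 8/7 against both Z and X), so the proposed strategy is not optimal.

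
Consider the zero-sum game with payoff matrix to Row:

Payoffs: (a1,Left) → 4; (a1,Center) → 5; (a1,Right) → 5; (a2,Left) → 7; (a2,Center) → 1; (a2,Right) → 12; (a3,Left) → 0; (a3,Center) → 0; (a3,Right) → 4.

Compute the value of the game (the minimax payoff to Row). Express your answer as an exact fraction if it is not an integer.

31/7

Row minima: a1 → 4, a2 → 1, a3 → 0; maximin = 4.
Column maxima: Left → 7, Center → 5, Right → 12; minimax = 5.
4 ≠ 5, so there is no saddle point; optimal play is mixed.
a3 is strictly dominated by a1, so Row never plays it.
Right is strictly dominated by Left (it gives Row strictly more in every row), so Column never plays it.
On the remaining 2×2 (a1, a2 vs Left, Center):
Let Row play a1 with probability p. Expected payoff against Left: 4p + 7(1−p) = −3p + 7; against Center: 5p + 1(1−p) = 4p + 1.
Setting these equal: −3p + 7 = 4p + 1 ⇒ −7p = -6 ⇒ p = 6/7, and the value is (-3)·(6/7) + 7 = 31/7.
For Column: with q = P(Left), equating a1's and a2's payoffs gives −q + 5 = 6q + 1 ⇒ q = 4/7.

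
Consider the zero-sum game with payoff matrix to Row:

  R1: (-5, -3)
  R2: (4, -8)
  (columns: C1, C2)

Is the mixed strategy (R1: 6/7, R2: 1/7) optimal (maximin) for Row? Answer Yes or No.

Against C1 this mix gives (6/7)·(-5) + (1/7)·4 = -26/7.
Against C2 this mix gives (6/7)·(-3) + (1/7)·(-8) = -26/7.
All of Column's active replies (C1, C2) yield -26/7, and no column does worse for Row. The mix makes Column indifferent and guarantees -26/7, so it is optimal.

Yes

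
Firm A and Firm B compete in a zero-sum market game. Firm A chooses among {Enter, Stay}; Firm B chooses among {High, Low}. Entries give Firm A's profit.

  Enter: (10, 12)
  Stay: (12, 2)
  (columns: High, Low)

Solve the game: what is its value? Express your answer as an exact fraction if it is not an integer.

Row minima: Enter → 10, Stay → 2; maximin = 10.
Column maxima: High → 12, Low → 12; minimax = 12.
10 ≠ 12, so there is no saddle point; optimal play is mixed.
Let Firm A play Enter with probability p. Expected payoff against High: 10p + 12(1−p) = −2p + 12; against Low: 12p + 2(1−p) = 10p + 2.
Setting these equal: −2p + 12 = 10p + 2 ⇒ −12p = -10 ⇒ p = 5/6, and the value is (-2)·(5/6) + 12 = 31/3.
For Firm B: with q = P(High), equating Enter's and Stay's payoffs gives −2q + 12 = 10q + 2 ⇒ q = 5/6.

31/3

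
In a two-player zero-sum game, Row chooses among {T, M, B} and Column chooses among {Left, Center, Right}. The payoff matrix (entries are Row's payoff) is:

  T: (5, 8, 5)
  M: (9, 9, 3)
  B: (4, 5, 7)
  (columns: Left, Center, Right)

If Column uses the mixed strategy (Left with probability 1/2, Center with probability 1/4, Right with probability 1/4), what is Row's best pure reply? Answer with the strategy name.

M

Expected payoff of T: (1/2)·5 + (1/4)·8 + (1/4)·5 = 23/4.
Expected payoff of M: (1/2)·9 + (1/4)·9 + (1/4)·3 = 15/2.
Expected payoff of B: (1/2)·4 + (1/4)·5 + (1/4)·7 = 5.
The largest is 15/2, so Row's best response is M.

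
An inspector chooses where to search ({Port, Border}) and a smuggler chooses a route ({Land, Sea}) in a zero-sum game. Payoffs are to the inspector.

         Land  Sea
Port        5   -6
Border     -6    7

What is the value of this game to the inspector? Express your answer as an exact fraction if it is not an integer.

-1/24

Row minima: Port → -6, Border → -6; maximin = -6.
Column maxima: Land → 5, Sea → 7; minimax = 5.
-6 ≠ 5, so there is no saddle point; optimal play is mixed.
Let the inspector play Port with probability p. Expected payoff against Land: 5p + (-6)(1−p) = 11p − 6; against Sea: (-6)p + 7(1−p) = −13p + 7.
Setting these equal: 11p − 6 = −13p + 7 ⇒ 24p = 13 ⇒ p = 13/24, and the value is (11)·(13/24) − 6 = -1/24.
For the smuggler: with q = P(Land), equating Port's and Border's payoffs gives 11q − 6 = −13q + 7 ⇒ q = 13/24.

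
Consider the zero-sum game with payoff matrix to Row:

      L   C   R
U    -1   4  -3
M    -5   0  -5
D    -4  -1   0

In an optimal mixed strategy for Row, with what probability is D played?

1/3

Row minima: U → -3, M → -5, D → -4; maximin = -3.
Column maxima: L → -1, C → 4, R → 0; minimax = -1.
-3 ≠ -1, so there is no saddle point; optimal play is mixed.
M is strictly dominated by U, so Row never plays it.
C is strictly dominated by L (it gives Row strictly more in every row), so Column never plays it.
On the remaining 2×2 (U, D vs L, R):
Let Row play U with probability p. Expected payoff against L: (-1)p + (-4)(1−p) = 3p − 4; against R: (-3)p + 0(1−p) = −3p.
Setting these equal: 3p − 4 = −3p ⇒ 6p = 4 ⇒ p = 2/3, and the value is (3)·(2/3) − 4 = -2.
For Column: with q = P(L), equating U's and D's payoffs gives 2q − 3 = −4q ⇒ q = 1/2.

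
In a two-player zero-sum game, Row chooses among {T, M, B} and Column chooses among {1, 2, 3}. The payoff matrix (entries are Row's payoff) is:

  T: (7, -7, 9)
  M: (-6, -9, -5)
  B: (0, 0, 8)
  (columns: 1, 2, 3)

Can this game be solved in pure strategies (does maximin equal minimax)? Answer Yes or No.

Yes

Row minima: T → -7, M → -9, B → 0; maximin = 0.
Column maxima: 1 → 7, 2 → 0, 3 → 9; minimax = 0.
maximin = minimax = 0, so a saddle point exists.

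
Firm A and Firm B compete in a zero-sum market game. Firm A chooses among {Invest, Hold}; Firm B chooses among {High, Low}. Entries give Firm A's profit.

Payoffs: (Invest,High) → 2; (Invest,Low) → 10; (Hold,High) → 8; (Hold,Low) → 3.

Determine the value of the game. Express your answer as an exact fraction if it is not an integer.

Row minima: Invest → 2, Hold → 3; maximin = 3.
Column maxima: High → 8, Low → 10; minimax = 8.
3 ≠ 8, so there is no saddle point; optimal play is mixed.
Let Firm A play Invest with probability p. Expected payoff against High: 2p + 8(1−p) = −6p + 8; against Low: 10p + 3(1−p) = 7p + 3.
Setting these equal: −6p + 8 = 7p + 3 ⇒ −13p = -5 ⇒ p = 5/13, and the value is (-6)·(5/13) + 8 = 74/13.
For Firm B: with q = P(High), equating Invest's and Hold's payoffs gives −8q + 10 = 5q + 3 ⇒ q = 7/13.

74/13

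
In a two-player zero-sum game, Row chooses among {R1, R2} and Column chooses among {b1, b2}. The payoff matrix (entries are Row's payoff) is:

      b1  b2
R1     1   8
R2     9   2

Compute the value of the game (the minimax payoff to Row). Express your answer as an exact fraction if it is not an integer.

Row minima: R1 → 1, R2 → 2; maximin = 2.
Column maxima: b1 → 9, b2 → 8; minimax = 8.
2 ≠ 8, so there is no saddle point; optimal play is mixed.
Let Row play R1 with probability p. Expected payoff against b1: 1p + 9(1−p) = −8p + 9; against b2: 8p + 2(1−p) = 6p + 2.
Setting these equal: −8p + 9 = 6p + 2 ⇒ −14p = -7 ⇒ p = 1/2, and the value is (-8)·(1/2) + 9 = 5.
For Column: with q = P(b1), equating R1's and R2's payoffs gives −7q + 8 = 7q + 2 ⇒ q = 3/7.

5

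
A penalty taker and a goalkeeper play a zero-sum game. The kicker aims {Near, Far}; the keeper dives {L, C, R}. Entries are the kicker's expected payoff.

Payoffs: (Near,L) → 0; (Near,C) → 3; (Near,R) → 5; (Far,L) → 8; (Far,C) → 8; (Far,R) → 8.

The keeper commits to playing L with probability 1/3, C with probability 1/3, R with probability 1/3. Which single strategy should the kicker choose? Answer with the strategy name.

Expected payoff of Near: (1/3)·0 + (1/3)·3 + (1/3)·5 = 8/3.
Expected payoff of Far: (1/3)·8 + (1/3)·8 + (1/3)·8 = 8.
The largest is 8, so the kicker's best response is Far.

Far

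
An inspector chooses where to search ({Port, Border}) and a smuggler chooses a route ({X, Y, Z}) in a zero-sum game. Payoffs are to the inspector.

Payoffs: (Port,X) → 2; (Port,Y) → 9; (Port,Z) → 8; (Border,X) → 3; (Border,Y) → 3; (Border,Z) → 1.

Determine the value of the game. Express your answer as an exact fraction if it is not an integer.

Row minima: Port → 2, Border → 1; maximin = 2.
Column maxima: X → 3, Y → 9, Z → 8; minimax = 3.
2 ≠ 3, so there is no saddle point; optimal play is mixed.
Y is strictly dominated by Z (it gives the inspector strictly more in every row), so the smuggler never plays it.
On the remaining 2×2 (Port, Border vs X, Z):
Let the inspector play Port with probability p. Expected payoff against X: 2p + 3(1−p) = −p + 3; against Z: 8p + 1(1−p) = 7p + 1.
Setting these equal: −p + 3 = 7p + 1 ⇒ −8p = -2 ⇒ p = 1/4, and the value is (-1)·(1/4) + 3 = 11/4.
For the smuggler: with q = P(X), equating Port's and Border's payoffs gives −6q + 8 = 2q + 1 ⇒ q = 7/8.

11/4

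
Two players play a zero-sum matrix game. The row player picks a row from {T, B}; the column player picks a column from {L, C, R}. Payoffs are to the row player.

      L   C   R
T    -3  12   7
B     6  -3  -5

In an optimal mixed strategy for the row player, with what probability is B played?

10/21

Row minima: T → -3, B → -5; maximin = -3.
Column maxima: L → 6, C → 12, R → 7; minimax = 6.
-3 ≠ 6, so there is no saddle point; optimal play is mixed.
C is strictly dominated by R (it gives the row player strictly more in every row), so the column player never plays it.
On the remaining 2×2 (T, B vs L, R):
Let the row player play T with probability p. Expected payoff against L: (-3)p + 6(1−p) = −9p + 6; against R: 7p + (-5)(1−p) = 12p − 5.
Setting these equal: −9p + 6 = 12p − 5 ⇒ −21p = -11 ⇒ p = 11/21, and the value is (-9)·(11/21) + 6 = 9/7.
For the column player: with q = P(L), equating T's and B's payoffs gives −10q + 7 = 11q − 5 ⇒ q = 4/7.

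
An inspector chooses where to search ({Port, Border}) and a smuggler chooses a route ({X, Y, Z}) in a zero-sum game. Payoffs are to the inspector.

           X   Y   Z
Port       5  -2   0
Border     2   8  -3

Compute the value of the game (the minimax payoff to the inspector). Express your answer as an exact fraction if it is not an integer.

Row minima: Port → -2, Border → -3; maximin = -2.
Column maxima: X → 5, Y → 8, Z → 0; minimax = 0.
-2 ≠ 0, so there is no saddle point; optimal play is mixed.
X is strictly dominated by Z (it gives the inspector strictly more in every row), so the smuggler never plays it.
On the remaining 2×2 (Port, Border vs Y, Z):
Let the inspector play Port with probability p. Expected payoff against Y: (-2)p + 8(1−p) = −10p + 8; against Z: 0p + (-3)(1−p) = 3p − 3.
Setting these equal: −10p + 8 = 3p − 3 ⇒ −13p = -11 ⇒ p = 11/13, and the value is (-10)·(11/13) + 8 = -6/13.
For the smuggler: with q = P(Y), equating Port's and Border's payoffs gives −2q = 11q − 3 ⇒ q = 3/13.

-6/13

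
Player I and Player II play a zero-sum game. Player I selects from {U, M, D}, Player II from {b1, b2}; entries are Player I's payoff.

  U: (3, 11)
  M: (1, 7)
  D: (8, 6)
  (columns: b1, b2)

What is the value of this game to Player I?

Row minima: U → 3, M → 1, D → 6; maximin = 6.
Column maxima: b1 → 8, b2 → 11; minimax = 8.
6 ≠ 8, so there is no saddle point; optimal play is mixed.
M is strictly dominated by U, so Player I never plays it.
On the remaining 2×2 (U, D vs b1, b2):
Let Player I play U with probability p. Expected payoff against b1: 3p + 8(1−p) = −5p + 8; against b2: 11p + 6(1−p) = 5p + 6.
Setting these equal: −5p + 8 = 5p + 6 ⇒ −10p = -2 ⇒ p = 1/5, and the value is (-5)·(1/5) + 8 = 7.
For Player II: with q = P(b1), equating U's and D's payoffs gives −8q + 11 = 2q + 6 ⇒ q = 1/2.

7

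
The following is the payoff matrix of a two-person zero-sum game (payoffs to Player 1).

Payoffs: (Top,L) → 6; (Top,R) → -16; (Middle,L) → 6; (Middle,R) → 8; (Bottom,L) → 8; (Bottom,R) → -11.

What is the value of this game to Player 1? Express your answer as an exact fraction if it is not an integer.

Row minima: Top → -16, Middle → 6, Bottom → -11; maximin = 6.
Column maxima: L → 8, R → 8; minimax = 8.
6 ≠ 8, so there is no saddle point; optimal play is mixed.
Top is strictly dominated by Bottom, so Player 1 never plays it.
On the remaining 2×2 (Middle, Bottom vs L, R):
Let Player 1 play Middle with probability p. Expected payoff against L: 6p + 8(1−p) = −2p + 8; against R: 8p + (-11)(1−p) = 19p − 11.
Setting these equal: −2p + 8 = 19p − 11 ⇒ −21p = -19 ⇒ p = 19/21, and the value is (-2)·(19/21) + 8 = 130/21.
For Player 2: with q = P(L), equating Middle's and Bottom's payoffs gives −2q + 8 = 19q − 11 ⇒ q = 19/21.

130/21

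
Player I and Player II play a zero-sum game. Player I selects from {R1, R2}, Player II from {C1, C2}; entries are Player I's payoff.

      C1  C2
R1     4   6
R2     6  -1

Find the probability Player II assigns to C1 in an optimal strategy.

7/9

Row minima: R1 → 4, R2 → -1; maximin = 4.
Column maxima: C1 → 6, C2 → 6; minimax = 6.
4 ≠ 6, so there is no saddle point; optimal play is mixed.
Let Player I play R1 with probability p. Expected payoff against C1: 4p + 6(1−p) = −2p + 6; against C2: 6p + (-1)(1−p) = 7p − 1.
Setting these equal: −2p + 6 = 7p − 1 ⇒ −9p = -7 ⇒ p = 7/9, and the value is (-2)·(7/9) + 6 = 40/9.
For Player II: with q = P(C1), equating R1's and R2's payoffs gives −2q + 6 = 7q − 1 ⇒ q = 7/9.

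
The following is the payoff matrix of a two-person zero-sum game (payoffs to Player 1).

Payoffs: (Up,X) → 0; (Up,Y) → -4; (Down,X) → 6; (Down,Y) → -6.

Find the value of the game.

-4

Row minima: Up → -4, Down → -6; maximin = -4.
Column maxima: X → 6, Y → -4; minimax = -4.
Since maximin = minimax = -4, there is a saddle point and the value is -4.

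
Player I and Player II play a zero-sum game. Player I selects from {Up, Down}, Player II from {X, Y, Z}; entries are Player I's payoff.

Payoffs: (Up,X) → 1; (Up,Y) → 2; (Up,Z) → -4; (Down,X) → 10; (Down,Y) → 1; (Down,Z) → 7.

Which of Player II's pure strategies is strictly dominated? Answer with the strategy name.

Z holds Player I's payoff strictly below X in every row: -4 < 1, 7 < 10.
So X is strictly dominated for Player II.

X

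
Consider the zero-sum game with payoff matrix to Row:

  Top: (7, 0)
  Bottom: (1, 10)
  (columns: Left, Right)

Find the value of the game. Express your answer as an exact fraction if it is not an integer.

Row minima: Top → 0, Bottom → 1; maximin = 1.
Column maxima: Left → 7, Right → 10; minimax = 7.
1 ≠ 7, so there is no saddle point; optimal play is mixed.
Let Row play Top with probability p. Expected payoff against Left: 7p + 1(1−p) = 6p + 1; against Right: 0p + 10(1−p) = −10p + 10.
Setting these equal: 6p + 1 = −10p + 10 ⇒ 16p = 9 ⇒ p = 9/16, and the value is (6)·(9/16) + 1 = 35/8.
For Column: with q = P(Left), equating Top's and Bottom's payoffs gives 7q = −9q + 10 ⇒ q = 5/8.

35/8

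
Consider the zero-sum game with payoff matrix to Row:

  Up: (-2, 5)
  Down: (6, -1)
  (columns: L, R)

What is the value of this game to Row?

Row minima: Up → -2, Down → -1; maximin = -1.
Column maxima: L → 6, R → 5; minimax = 5.
-1 ≠ 5, so there is no saddle point; optimal play is mixed.
Let Row play Up with probability p. Expected payoff against L: (-2)p + 6(1−p) = −8p + 6; against R: 5p + (-1)(1−p) = 6p − 1.
Setting these equal: −8p + 6 = 6p − 1 ⇒ −14p = -7 ⇒ p = 1/2, and the value is (-8)·(1/2) + 6 = 2.
For Column: with q = P(L), equating Up's and Down's payoffs gives −7q + 5 = 7q − 1 ⇒ q = 3/7.

2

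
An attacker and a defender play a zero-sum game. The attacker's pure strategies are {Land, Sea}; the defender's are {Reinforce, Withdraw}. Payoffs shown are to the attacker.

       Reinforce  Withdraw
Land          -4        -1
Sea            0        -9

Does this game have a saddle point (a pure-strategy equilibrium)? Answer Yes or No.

Row minima: Land → -4, Sea → -9; maximin = -4.
Column maxima: Reinforce → 0, Withdraw → -1; minimax = -1.
-4 ≠ -1, so no pure-strategy equilibrium exists.

No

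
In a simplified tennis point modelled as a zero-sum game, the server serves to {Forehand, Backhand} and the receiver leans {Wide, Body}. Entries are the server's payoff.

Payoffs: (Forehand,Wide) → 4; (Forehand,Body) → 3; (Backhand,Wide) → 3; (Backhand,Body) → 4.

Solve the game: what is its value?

7/2

Row minima: Forehand → 3, Backhand → 3; maximin = 3.
Column maxima: Wide → 4, Body → 4; minimax = 4.
3 ≠ 4, so there is no saddle point; optimal play is mixed.
Let the server play Forehand with probability p. Expected payoff against Wide: 4p + 3(1−p) = p + 3; against Body: 3p + 4(1−p) = −p + 4.
Setting these equal: p + 3 = −p + 4 ⇒ 2p = 1 ⇒ p = 1/2, and the value is (1)·(1/2) + 3 = 7/2.
For the receiver: with q = P(Wide), equating Forehand's and Backhand's payoffs gives q + 3 = −q + 4 ⇒ q = 1/2.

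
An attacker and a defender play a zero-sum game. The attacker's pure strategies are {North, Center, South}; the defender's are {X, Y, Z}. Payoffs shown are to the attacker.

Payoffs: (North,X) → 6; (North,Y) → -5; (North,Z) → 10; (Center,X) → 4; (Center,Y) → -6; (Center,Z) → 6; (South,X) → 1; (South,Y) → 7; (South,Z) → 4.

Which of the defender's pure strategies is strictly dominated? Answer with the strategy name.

Z

X holds the attacker's payoff strictly below Z in every row: 6 < 10, 4 < 6, 1 < 4.
So Z is strictly dominated for the defender.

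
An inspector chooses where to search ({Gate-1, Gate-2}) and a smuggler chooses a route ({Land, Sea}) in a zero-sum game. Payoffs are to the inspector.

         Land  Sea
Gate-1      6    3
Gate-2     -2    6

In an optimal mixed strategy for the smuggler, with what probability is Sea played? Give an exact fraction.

Row minima: Gate-1 → 3, Gate-2 → -2; maximin = 3.
Column maxima: Land → 6, Sea → 6; minimax = 6.
3 ≠ 6, so there is no saddle point; optimal play is mixed.
Let the inspector play Gate-1 with probability p. Expected payoff against Land: 6p + (-2)(1−p) = 8p − 2; against Sea: 3p + 6(1−p) = −3p + 6.
Setting these equal: 8p − 2 = −3p + 6 ⇒ 11p = 8 ⇒ p = 8/11, and the value is (8)·(8/11) − 2 = 42/11.
For the smuggler: with q = P(Land), equating Gate-1's and Gate-2's payoffs gives 3q + 3 = −8q + 6 ⇒ q = 3/11.

8/11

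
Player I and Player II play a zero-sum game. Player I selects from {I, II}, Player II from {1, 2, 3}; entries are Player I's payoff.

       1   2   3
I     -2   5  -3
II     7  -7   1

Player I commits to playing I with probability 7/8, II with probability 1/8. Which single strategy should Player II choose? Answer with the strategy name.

If Player II plays 1, Player I's expected payoff is (7/8)·(-2) + (1/8)·7 = -7/8.
If Player II plays 2, Player I's expected payoff is (7/8)·5 + (1/8)·(-7) = 7/2.
If Player II plays 3, Player I's expected payoff is (7/8)·(-3) + (1/8)·1 = -5/2.
Player II minimizes Player I's payoff; the smallest is -5/2, so the best response is 3.

3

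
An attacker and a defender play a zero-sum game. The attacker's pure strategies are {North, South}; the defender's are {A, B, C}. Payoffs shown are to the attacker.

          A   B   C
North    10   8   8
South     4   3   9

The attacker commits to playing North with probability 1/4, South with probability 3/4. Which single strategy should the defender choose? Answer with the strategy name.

B

If the defender plays A, the attacker's expected payoff is (1/4)·10 + (3/4)·4 = 11/2.
If the defender plays B, the attacker's expected payoff is (1/4)·8 + (3/4)·3 = 17/4.
If the defender plays C, the attacker's expected payoff is (1/4)·8 + (3/4)·9 = 35/4.
The defender minimizes the attacker's payoff; the smallest is 17/4, so the best response is B.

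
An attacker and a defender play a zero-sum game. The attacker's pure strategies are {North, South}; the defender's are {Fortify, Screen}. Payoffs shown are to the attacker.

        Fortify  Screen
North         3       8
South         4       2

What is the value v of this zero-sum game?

Row minima: North → 3, South → 2; maximin = 3.
Column maxima: Fortify → 4, Screen → 8; minimax = 4.
3 ≠ 4, so there is no saddle point; optimal play is mixed.
Let the attacker play North with probability p. Expected payoff against Fortify: 3p + 4(1−p) = −p + 4; against Screen: 8p + 2(1−p) = 6p + 2.
Setting these equal: −p + 4 = 6p + 2 ⇒ −7p = -2 ⇒ p = 2/7, and the value is (-1)·(2/7) + 4 = 26/7.
For the defender: with q = P(Fortify), equating North's and South's payoffs gives −5q + 8 = 2q + 2 ⇒ q = 6/7.

26/7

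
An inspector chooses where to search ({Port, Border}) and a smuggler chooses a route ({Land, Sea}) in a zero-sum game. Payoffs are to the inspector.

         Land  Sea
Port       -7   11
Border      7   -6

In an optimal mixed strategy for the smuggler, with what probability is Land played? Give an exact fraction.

17/31

Row minima: Port → -7, Border → -6; maximin = -6.
Column maxima: Land → 7, Sea → 11; minimax = 7.
-6 ≠ 7, so there is no saddle point; optimal play is mixed.
Let the inspector play Port with probability p. Expected payoff against Land: (-7)p + 7(1−p) = −14p + 7; against Sea: 11p + (-6)(1−p) = 17p − 6.
Setting these equal: −14p + 7 = 17p − 6 ⇒ −31p = -13 ⇒ p = 13/31, and the value is (-14)·(13/31) + 7 = 35/31.
For the smuggler: with q = P(Land), equating Port's and Border's payoffs gives −18q + 11 = 13q − 6 ⇒ q = 17/31.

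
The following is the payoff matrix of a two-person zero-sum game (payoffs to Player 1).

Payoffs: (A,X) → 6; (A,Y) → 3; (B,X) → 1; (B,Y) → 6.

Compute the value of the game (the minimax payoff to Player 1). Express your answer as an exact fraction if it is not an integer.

33/8

Row minima: A → 3, B → 1; maximin = 3.
Column maxima: X → 6, Y → 6; minimax = 6.
3 ≠ 6, so there is no saddle point; optimal play is mixed.
Let Player 1 play A with probability p. Expected payoff against X: 6p + 1(1−p) = 5p + 1; against Y: 3p + 6(1−p) = −3p + 6.
Setting these equal: 5p + 1 = −3p + 6 ⇒ 8p = 5 ⇒ p = 5/8, and the value is (5)·(5/8) + 1 = 33/8.
For Player 2: with q = P(X), equating A's and B's payoffs gives 3q + 3 = −5q + 6 ⇒ q = 3/8.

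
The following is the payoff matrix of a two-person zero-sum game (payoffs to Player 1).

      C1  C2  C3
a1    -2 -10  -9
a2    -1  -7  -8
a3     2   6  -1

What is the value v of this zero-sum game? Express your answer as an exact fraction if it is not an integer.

Row minima: a1 → -10, a2 → -8, a3 → -1; maximin = -1.
Column maxima: C1 → 2, C2 → 6, C3 → -1; minimax = -1.
Since maximin = minimax = -1, there is a saddle point and the value is -1.

-1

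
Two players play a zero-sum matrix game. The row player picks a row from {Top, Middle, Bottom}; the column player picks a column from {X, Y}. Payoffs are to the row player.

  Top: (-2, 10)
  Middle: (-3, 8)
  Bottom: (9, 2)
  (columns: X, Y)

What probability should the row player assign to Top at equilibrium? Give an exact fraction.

7/19

Row minima: Top → -2, Middle → -3, Bottom → 2; maximin = 2.
Column maxima: X → 9, Y → 10; minimax = 9.
2 ≠ 9, so there is no saddle point; optimal play is mixed.
Middle is strictly dominated by Top, so the row player never plays it.
On the remaining 2×2 (Top, Bottom vs X, Y):
Let the row player play Top with probability p. Expected payoff against X: (-2)p + 9(1−p) = −11p + 9; against Y: 10p + 2(1−p) = 8p + 2.
Setting these equal: −11p + 9 = 8p + 2 ⇒ −19p = -7 ⇒ p = 7/19, and the value is (-11)·(7/19) + 9 = 94/19.
For the column player: with q = P(X), equating Top's and Bottom's payoffs gives −12q + 10 = 7q + 2 ⇒ q = 8/19.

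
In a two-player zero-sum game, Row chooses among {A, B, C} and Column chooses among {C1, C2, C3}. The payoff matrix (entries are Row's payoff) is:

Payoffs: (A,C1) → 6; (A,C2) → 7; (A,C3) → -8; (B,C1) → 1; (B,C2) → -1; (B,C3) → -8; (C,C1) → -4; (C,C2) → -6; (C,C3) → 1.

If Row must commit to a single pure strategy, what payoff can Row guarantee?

-6

Row minima: A → -8, B → -8, C → -6.
The best of these is -6.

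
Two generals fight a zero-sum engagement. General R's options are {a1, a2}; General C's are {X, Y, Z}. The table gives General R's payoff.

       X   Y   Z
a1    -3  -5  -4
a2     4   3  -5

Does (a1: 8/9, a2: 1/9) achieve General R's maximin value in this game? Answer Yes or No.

Yes

Against X this mix gives (8/9)·(-3) + (1/9)·4 = -20/9.
Against Y this mix gives (8/9)·(-5) + (1/9)·3 = -37/9.
Against Z this mix gives (8/9)·(-4) + (1/9)·(-5) = -37/9.
All of General C's active replies (Y, Z) yield -37/9, and no column does worse for General R. The mix makes General C indifferent and guarantees -37/9, so it is optimal.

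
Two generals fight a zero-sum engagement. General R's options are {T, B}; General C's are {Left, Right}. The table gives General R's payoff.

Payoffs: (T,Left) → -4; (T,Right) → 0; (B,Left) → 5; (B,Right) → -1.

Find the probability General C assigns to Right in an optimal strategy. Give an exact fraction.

Row minima: T → -4, B → -1; maximin = -1.
Column maxima: Left → 5, Right → 0; minimax = 0.
-1 ≠ 0, so there is no saddle point; optimal play is mixed.
Let General R play T with probability p. Expected payoff against Left: (-4)p + 5(1−p) = −9p + 5; against Right: 0p + (-1)(1−p) = p − 1.
Setting these equal: −9p + 5 = p − 1 ⇒ −10p = -6 ⇒ p = 3/5, and the value is (-9)·(3/5) + 5 = -2/5.
For General C: with q = P(Left), equating T's and B's payoffs gives −4q = 6q − 1 ⇒ q = 1/10.

9/10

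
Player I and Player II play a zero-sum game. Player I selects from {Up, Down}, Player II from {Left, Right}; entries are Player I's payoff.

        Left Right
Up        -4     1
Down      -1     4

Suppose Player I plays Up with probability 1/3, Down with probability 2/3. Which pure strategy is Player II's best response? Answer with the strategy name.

Left

If Player II plays Left, Player I's expected payoff is (1/3)·(-4) + (2/3)·(-1) = -2.
If Player II plays Right, Player I's expected payoff is (1/3)·1 + (2/3)·4 = 3.
Player II minimizes Player I's payoff; the smallest is -2, so the best response is Left.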